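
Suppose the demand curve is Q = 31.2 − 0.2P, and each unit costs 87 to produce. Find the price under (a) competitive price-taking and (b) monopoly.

Inverting demand: P = 156 − 5Q.
Under competition P = MC = 87, so Q = (156 − 87)/5 = 13.8.
Monopoly sets MR = MC: 156 − 10Q = 87 ⇒ Q = 6.9, P = 156 − 5·6.9 = 121.5.

Competition: P = 87; Monopoly: P = 121.5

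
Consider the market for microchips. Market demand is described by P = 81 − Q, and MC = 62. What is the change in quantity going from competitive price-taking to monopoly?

Q falls by 9.5

Under competition P = MC = 62, so Q = (81 − 62)/1 = 19.
The monopolist equates marginal revenue to marginal cost: 81 − 2Q = 62, so Q = 9.5. From demand, P = 71.5.
Change in quantity: 9.5 − 19 = −9.5.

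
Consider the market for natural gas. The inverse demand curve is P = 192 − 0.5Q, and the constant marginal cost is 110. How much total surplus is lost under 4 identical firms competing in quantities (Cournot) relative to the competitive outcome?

DWL = 268.96

Perfect competition: P = MC = 110, so 192 − 0.5Q = 110 and Q = 164.
In a 4-firm Cournot equilibrium, symmetry and the first-order condition give q = (192 − 110)/(2.5) = 32.8. So Q = 131.2 and P = 126.4.
DWL is the triangle between Q = 131.2 and Q = 164: ½·(164 − 131.2)·(126.4 − 110) = 268.96.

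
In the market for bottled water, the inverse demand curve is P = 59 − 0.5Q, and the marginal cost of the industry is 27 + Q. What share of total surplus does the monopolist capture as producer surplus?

The monopolist equates marginal revenue to marginal cost: 59 − Q = 27 + Q, so Q = 16. From demand, P = 51.
CS = ½·(59 − 51)·16 = 64.
PS = P·Q − VC(Q) = 51·16 − (27·16 + ½·1·16²) = 256.
Share captured = PS/TS = 256/320 = 0.8.

PS/TS = 0.8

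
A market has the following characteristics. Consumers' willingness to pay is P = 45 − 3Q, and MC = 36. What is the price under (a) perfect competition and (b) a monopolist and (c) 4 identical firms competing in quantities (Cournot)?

Under competition P = MC = 36, so Q = (45 − 36)/3 = 3.
The monopolist equates marginal revenue to marginal cost: 45 − 6Q = 36, so Q = 1.5. From demand, P = 40.5.
In a 4-firm Cournot equilibrium, symmetry and the first-order condition give q = (45 − 36)/(15) = 0.6. So Q = 2.4 and P = 37.8.

Competition: P = 36; Monopoly: P = 40.5; Cournot: P = 37.8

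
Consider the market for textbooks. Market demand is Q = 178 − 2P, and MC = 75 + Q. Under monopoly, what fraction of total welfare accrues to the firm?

Inverting demand: P = 89 − 0.5Q.
Monopoly sets MR = MC: 89 − Q = 75 + Q ⇒ Q = 7, P = 89 − 0.5·7 = 85.5.
CS = ½·(89 − 85.5)·7 = 12.25.
PS = P·Q − VC(Q) = 85.5·7 − (75·7 + ½·1·7²) = 49.
Share captured = PS/TS = 49/61.25 = 0.8.

PS/TS = 0.8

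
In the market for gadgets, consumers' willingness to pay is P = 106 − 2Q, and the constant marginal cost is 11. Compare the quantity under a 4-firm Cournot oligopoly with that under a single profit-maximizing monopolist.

Cournot with 4 identical firms: the symmetric best-response condition is 106 − 10q = 11. Each firm produces q = 9.5, total output Q = 38, price P = 30.
Monopoly sets MR = MC: 106 − 4Q = 11 ⇒ Q = 23.75, P = 106 − 2·23.75 = 58.5.

Cournot: Q = 38; Monopoly: Q = 23.75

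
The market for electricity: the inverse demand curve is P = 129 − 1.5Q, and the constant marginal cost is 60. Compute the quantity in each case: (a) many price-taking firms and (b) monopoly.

Competitive firms price at marginal cost: P = 60, giving Q = 46.
A monopolist chooses Q where MR = MC. MR = 129 − 3Q; setting this equal to 60 gives Q = 23 and P = 94.5.

Competition: Q = 46; Monopoly: Q = 23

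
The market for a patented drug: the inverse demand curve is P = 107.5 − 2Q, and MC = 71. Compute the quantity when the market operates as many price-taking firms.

Q = 18.25

Perfect competition: P = MC = 71, so 107.5 − 2Q = 71 and Q = 18.25.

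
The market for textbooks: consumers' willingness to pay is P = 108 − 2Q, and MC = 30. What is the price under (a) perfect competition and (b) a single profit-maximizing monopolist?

Competition: P = 30; Monopoly: P = 69

Competitive firms price at marginal cost: P = 30, giving Q = 39.
A monopolist chooses Q where MR = MC. MR = 108 − 4Q; setting this equal to 30 gives Q = 19.5 and P = 69.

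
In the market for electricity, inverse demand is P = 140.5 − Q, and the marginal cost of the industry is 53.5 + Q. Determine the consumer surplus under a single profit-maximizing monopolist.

The monopolist equates marginal revenue to marginal cost: 140.5 − 2Q = 53.5 + Q, so Q = 29. From demand, P = 111.5.
CS = ½·(140.5 − 111.5)·29 = 420.5.

CS = 420.5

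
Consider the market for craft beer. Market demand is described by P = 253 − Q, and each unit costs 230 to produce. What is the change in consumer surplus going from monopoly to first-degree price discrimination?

Consumer surplus falls by 66.125

A monopolist chooses Q where MR = MC. MR = 253 − 2Q; setting this equal to 230 gives Q = 11.5 and P = 241.5.
CS = ½·(253 − 241.5)·11.5 = 66.125.
A perfectly discriminating monopolist sells every unit with P(Q) ≥ MC(Q), so output equals the competitive quantity Q = 23. Each buyer pays their reservation price, so CS = 0 and the firm captures all surplus.
CS = 0.
Change in consumer surplus: 0 − 66.125 = −66.125.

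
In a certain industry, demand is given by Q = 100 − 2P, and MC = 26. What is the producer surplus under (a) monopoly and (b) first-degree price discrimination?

Monopoly: PS = 288; Perfect PD: PS = 576

Inverting demand: P = 50 − 0.5Q.
Monopoly sets MR = MC: 50 − Q = 26 ⇒ Q = 24, P = 50 − 0.5·24 = 38.
PS = (38 − 26)·24 = 288.
Under first-degree price discrimination the firm charges each unit its demand price and produces up to where P = MC, i.e. Q = 48. Consumer surplus is zero; producer surplus equals total surplus.
PS = ½·(50 − 26)·48 = 576.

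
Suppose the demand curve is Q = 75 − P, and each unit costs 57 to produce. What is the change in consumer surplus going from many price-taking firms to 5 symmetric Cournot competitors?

CS falls by 49.5

Inverting demand: P = 75 − Q.
Competitive firms price at marginal cost: P = 57, giving Q = 18.
CS = ½·(75 − 57)·18 = 162.
In a 5-firm Cournot equilibrium, symmetry and the first-order condition give q = (75 − 57)/(6) = 3. So Q = 15 and P = 60.
CS = ½·(75 − 60)·15 = 112.5.
Change in consumer surplus: 112.5 − 162 = −49.5.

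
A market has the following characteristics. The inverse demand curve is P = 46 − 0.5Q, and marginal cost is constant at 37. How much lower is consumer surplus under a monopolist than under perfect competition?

Consumer surplus falls by 60.75

Under competition P = MC = 37, so Q = (46 − 37)/0.5 = 18.
CS = ½·(46 − 37)·18 = 81.
Monopoly sets MR = MC: 46 − Q = 37 ⇒ Q = 9, P = 46 − 0.5·9 = 41.5.
CS = ½·(46 − 41.5)·9 = 20.25.
Change in consumer surplus: 20.25 − 81 = −60.75.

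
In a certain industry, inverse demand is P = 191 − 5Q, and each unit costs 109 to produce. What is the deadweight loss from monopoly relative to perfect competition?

Competitive firms price at marginal cost: P = 109, giving Q = 16.4.
The monopolist equates marginal revenue to marginal cost: 191 − 10Q = 109, so Q = 8.2. From demand, P = 150.
DWL is the triangle between Q = 8.2 and Q = 16.4: ½·(16.4 − 8.2)·(150 − 109) = 168.1.

DWL = 168.1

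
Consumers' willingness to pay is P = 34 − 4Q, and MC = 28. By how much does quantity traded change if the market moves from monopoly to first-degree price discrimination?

Monopoly sets MR = MC: 34 − 8Q = 28 ⇒ Q = 0.75, P = 34 − 4·0.75 = 31.
With perfect price discrimination, output is the efficient level Q = 1.5 (where demand meets MC), but every buyer pays their willingness to pay: CS = 0 and PS = total surplus.
Change in quantity traded: 1.5 − 0.75 = 0.75.

Q rises by 0.75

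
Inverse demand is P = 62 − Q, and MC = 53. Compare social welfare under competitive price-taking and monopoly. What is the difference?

Perfect competition: P = MC = 53, so 62 − Q = 53 and Q = 9.
CS = ½·(62 − 53)·9 = 40.5; PS = (53 − 53)·9 = 0; TS = 40.5.
Monopoly sets MR = MC: 62 − 2Q = 53 ⇒ Q = 4.5, P = 62 − 4.5 = 57.5.
CS = ½·(62 − 57.5)·4.5 = 10.125; PS = (57.5 − 53)·4.5 = 20.25; TS = 30.375.
Change in social welfare: 30.375 − 40.5 = −10.125.

Social welfare falls by 10.125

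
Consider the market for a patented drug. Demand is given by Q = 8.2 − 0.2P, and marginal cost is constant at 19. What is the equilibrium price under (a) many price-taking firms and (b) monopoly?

Competition: P = 19; Monopoly: P = 30

Inverting demand: P = 41 − 5Q.
Perfect competition: P = MC = 19, so 41 − 5Q = 19 and Q = 4.4.
The monopolist equates marginal revenue to marginal cost: 41 − 10Q = 19, so Q = 2.2. From demand, P = 30.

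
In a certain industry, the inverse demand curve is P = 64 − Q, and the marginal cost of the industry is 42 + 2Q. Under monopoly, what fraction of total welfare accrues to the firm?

The monopolist equates marginal revenue to marginal cost: 64 − 2Q = 42 + 2Q, so Q = 5.5. From demand, P = 58.5.
CS = ½·(64 − 58.5)·5.5 = 15.125.
PS = P·Q − VC(Q) = 58.5·5.5 − (42·5.5 + ½·2·5.5²) = 60.5.
Share captured = PS/TS = 60.5/75.625 = 0.8.

PS/TS = 0.8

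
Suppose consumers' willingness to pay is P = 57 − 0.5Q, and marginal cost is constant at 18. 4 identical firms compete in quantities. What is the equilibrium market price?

P = 25.8

Cournot with 4 identical firms: the symmetric best-response condition is 57 − 2.5q = 18. Each firm produces q = 15.6, total output Q = 62.4, price P = 25.8.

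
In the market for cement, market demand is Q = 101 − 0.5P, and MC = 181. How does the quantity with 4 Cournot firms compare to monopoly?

Cournot: Q = 8.4; Monopoly: Q = 5.25

Inverting demand: P = 202 − 2Q.
Cournot with 4 identical firms: the symmetric best-response condition is 202 − 10q = 181. Each firm produces q = 2.1, total output Q = 8.4, price P = 185.2.
A monopolist chooses Q where MR = MC. MR = 202 − 4Q; setting this equal to 181 gives Q = 5.25 and P = 191.5.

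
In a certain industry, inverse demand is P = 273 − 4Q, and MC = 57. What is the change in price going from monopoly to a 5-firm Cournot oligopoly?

Price falls by 72

Monopoly sets MR = MC: 273 − 8Q = 57 ⇒ Q = 27, P = 273 − 4·27 = 165.
With 5 symmetric Cournot firms, each firm's FOC gives 273 − 24q = 57, so q = 9, Q = 5·9 = 45, and P = 93.
Change in price: 93 − 165 = −72.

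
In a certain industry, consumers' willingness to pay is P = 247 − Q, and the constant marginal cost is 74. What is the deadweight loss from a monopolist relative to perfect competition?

Competitive firms price at marginal cost: P = 74, giving Q = 173.
Monopoly sets MR = MC: 247 − 2Q = 74 ⇒ Q = 86.5, P = 247 − 86.5 = 160.5.
DWL is the triangle between Q = 86.5 and Q = 173: ½·(173 − 86.5)·(160.5 − 74) = 3741.125.

DWL = 3741.125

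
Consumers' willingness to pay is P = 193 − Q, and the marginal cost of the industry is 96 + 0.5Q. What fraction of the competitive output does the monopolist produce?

The monopolist equates marginal revenue to marginal cost: 193 − 2Q = 96 + 0.5Q, so Q = 38.8. From demand, P = 154.2.
Competitive equilibrium sets price equal to marginal cost: 193 − Q = 96 + 0.5Q, so Q = 194/3 and P = 385/3.
Ratio Q_m/Q_c = 38.8/(194/3) = 0.6.

Q_m/Q_c = 0.6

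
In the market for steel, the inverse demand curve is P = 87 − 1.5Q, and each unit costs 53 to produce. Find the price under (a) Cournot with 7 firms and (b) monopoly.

Cournot with 7 identical firms: the symmetric best-response condition is 87 − 12q = 53. Each firm produces q = 17/6, total output Q = 119/6, price P = 57.25.
Monopoly sets MR = MC: 87 − 3Q = 53 ⇒ Q = 34/3, P = 87 − 1.5·34/3 = 70.

Cournot: P = 57.25; Monopoly: P = 70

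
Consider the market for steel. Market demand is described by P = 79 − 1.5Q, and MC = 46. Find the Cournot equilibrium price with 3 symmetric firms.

With 3 symmetric Cournot firms, each firm's FOC gives 79 − 6q = 46, so q = 5.5, Q = 3·5.5 = 16.5, and P = 54.25.

P = 54.25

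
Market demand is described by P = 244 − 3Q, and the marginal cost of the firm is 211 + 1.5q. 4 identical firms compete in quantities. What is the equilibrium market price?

Cournot with 4 identical firms: the symmetric best-response condition is 244 − 15q = 211 + 1.5q. Each firm produces q = 2, total output Q = 8, price P = 220.

P = 220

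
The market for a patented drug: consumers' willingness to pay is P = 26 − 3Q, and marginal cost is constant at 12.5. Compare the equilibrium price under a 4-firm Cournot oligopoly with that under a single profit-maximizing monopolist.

Cournot: P = 15.2; Monopoly: P = 19.25

Cournot with 4 identical firms: the symmetric best-response condition is 26 − 15q = 12.5. Each firm produces q = 0.9, total output Q = 3.6, price P = 15.2.
The monopolist equates marginal revenue to marginal cost: 26 − 6Q = 12.5, so Q = 2.25. From demand, P = 19.25.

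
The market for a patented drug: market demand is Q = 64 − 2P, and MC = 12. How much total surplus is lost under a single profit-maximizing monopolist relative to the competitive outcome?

Inverting demand: P = 32 − 0.5Q.
Perfect competition: P = MC = 12, so 32 − 0.5Q = 12 and Q = 40.
A monopolist chooses Q where MR = MC. MR = 32 − Q; setting this equal to 12 gives Q = 20 and P = 22.
DWL is the triangle between Q = 20 and Q = 40: ½·(40 − 20)·(22 − 12) = 100.

DWL = 100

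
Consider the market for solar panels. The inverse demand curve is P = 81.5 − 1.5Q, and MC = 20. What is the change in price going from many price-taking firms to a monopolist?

Price rises by 30.75

Perfect competition: P = MC = 20, so 81.5 − 1.5Q = 20 and Q = 41.
The monopolist equates marginal revenue to marginal cost: 81.5 − 3Q = 20, so Q = 20.5. From demand, P = 50.75.
Change in price: 50.75 − 20 = 30.75.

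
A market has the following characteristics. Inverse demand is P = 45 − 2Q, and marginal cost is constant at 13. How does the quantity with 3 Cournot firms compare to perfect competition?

Cournot with 3 identical firms: the symmetric best-response condition is 45 − 8q = 13. Each firm produces q = 4, total output Q = 12, price P = 21.
Competitive firms price at marginal cost: P = 13, giving Q = 16.

Cournot: Q = 12; Competition: Q = 16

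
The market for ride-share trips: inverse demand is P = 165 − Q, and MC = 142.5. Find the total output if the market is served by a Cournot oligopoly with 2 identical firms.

Cournot with 2 identical firms: the symmetric best-response condition is 165 − 3q = 142.5. Each firm produces q = 7.5, total output Q = 15, price P = 150.

Q = 15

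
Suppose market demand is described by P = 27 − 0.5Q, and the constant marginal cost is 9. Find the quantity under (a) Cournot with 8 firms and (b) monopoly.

With 8 symmetric Cournot firms, each firm's FOC gives 27 − 4.5q = 9, so q = 4, Q = 8·4 = 32, and P = 11.
A monopolist chooses Q where MR = MC. MR = 27 − Q; setting this equal to 9 gives Q = 18 and P = 18.

Cournot: Q = 32; Monopoly: Q = 18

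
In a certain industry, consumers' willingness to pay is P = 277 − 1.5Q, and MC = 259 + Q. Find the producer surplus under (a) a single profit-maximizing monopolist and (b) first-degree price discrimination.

Monopoly: PS = 40.5; Perfect PD: PS = 64.8

A monopolist chooses Q where MR = MC. MR = 277 − 3Q; setting this equal to 259 + Q gives Q = 4.5 and P = 270.25.
PS = P·Q − VC(Q) = 270.25·4.5 − (259·4.5 + ½·1·4.5²) = 40.5.
Under first-degree price discrimination the firm charges each unit its demand price and produces up to where P = MC, i.e. Q = 7.2. Consumer surplus is zero; producer surplus equals total surplus.
PS = ½·(277 − 259)·7.2 = 64.8.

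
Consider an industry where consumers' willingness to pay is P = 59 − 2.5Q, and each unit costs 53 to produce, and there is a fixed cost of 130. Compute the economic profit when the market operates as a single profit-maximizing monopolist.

Monopoly sets MR = MC: 59 − 5Q = 53 ⇒ Q = 1.2, P = 59 − 2.5·1.2 = 56.
Profit = (56 − 53)·1.2 − 130 = −126.4.

Profit = −126.4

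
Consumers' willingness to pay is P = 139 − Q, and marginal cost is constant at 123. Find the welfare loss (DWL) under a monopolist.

Competitive firms price at marginal cost: P = 123, giving Q = 16.
Monopoly sets MR = MC: 139 − 2Q = 123 ⇒ Q = 8, P = 139 − 8 = 131.
DWL is the triangle between Q = 8 and Q = 16: ½·(16 − 8)·(131 − 123) = 32.

DWL = 32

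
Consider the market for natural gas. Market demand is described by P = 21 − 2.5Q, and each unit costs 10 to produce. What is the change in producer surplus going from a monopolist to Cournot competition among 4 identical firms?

Monopoly sets MR = MC: 21 − 5Q = 10 ⇒ Q = 2.2, P = 21 − 2.5·2.2 = 15.5.
PS = (15.5 − 10)·2.2 = 12.1.
Cournot with 4 identical firms: the symmetric best-response condition is 21 − 12.5q = 10. Each firm produces q = 0.88, total output Q = 3.52, price P = 12.2.
PS = (12.2 − 10)·3.52 = 7.744.
Change in producer surplus: 7.744 − 12.1 = −4.356.

PS falls by 4.356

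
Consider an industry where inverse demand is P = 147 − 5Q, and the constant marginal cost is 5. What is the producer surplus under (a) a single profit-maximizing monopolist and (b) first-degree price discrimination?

A monopolist chooses Q where MR = MC. MR = 147 − 10Q; setting this equal to 5 gives Q = 14.2 and P = 76.
PS = (76 − 5)·14.2 = 1008.2.
A perfectly discriminating monopolist sells every unit with P(Q) ≥ MC(Q), so output equals the competitive quantity Q = 28.4. Each buyer pays their reservation price, so CS = 0 and the firm captures all surplus.
PS = ½·(147 − 5)·28.4 = 2016.4.

Monopoly: PS = 1008.2; Perfect PD: PS = 2016.4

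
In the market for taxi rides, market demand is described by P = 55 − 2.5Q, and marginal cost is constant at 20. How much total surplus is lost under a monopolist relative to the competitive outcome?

Perfect competition: P = MC = 20, so 55 − 2.5Q = 20 and Q = 14.
The monopolist equates marginal revenue to marginal cost: 55 − 5Q = 20, so Q = 7. From demand, P = 37.5.
DWL is the triangle between Q = 7 and Q = 14: ½·(14 − 7)·(37.5 − 20) = 61.25.

DWL = 61.25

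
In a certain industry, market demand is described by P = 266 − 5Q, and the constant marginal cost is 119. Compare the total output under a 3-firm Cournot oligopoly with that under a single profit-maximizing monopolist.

In a 3-firm Cournot equilibrium, symmetry and the first-order condition give q = (266 − 119)/(20) = 7.35. So Q = 22.05 and P = 155.75.
The monopolist equates marginal revenue to marginal cost: 266 − 10Q = 119, so Q = 14.7. From demand, P = 192.5.

Cournot: Q = 22.05; Monopoly: Q = 14.7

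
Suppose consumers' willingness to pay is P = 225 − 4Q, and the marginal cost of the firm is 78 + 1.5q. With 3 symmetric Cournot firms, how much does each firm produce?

In a 3-firm Cournot equilibrium, symmetry and the first-order condition give q = (225 − 78)/(17.5) = 8.4. So Q = 25.2 and P = 124.2.

q_i = 8.4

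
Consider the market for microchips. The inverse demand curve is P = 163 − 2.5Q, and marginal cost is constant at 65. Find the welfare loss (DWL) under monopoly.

Perfect competition: P = MC = 65, so 163 − 2.5Q = 65 and Q = 39.2.
A monopolist chooses Q where MR = MC. MR = 163 − 5Q; setting this equal to 65 gives Q = 19.6 and P = 114.
DWL is the triangle between Q = 19.6 and Q = 39.2: ½·(39.2 − 19.6)·(114 − 65) = 480.2.

DWL = 480.2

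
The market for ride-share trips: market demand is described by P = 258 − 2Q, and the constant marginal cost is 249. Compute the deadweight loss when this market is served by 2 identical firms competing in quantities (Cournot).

DWL = 2.25

Competitive firms price at marginal cost: P = 249, giving Q = 4.5.
In a 2-firm Cournot equilibrium, symmetry and the first-order condition give q = (258 − 249)/(6) = 1.5. So Q = 3 and P = 252.
DWL is the triangle between Q = 3 and Q = 4.5: ½·(4.5 − 3)·(252 − 249) = 2.25.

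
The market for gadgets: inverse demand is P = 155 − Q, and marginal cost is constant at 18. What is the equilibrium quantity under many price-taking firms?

Under competition P = MC = 18, so Q = (155 − 18)/1 = 137.

Q = 137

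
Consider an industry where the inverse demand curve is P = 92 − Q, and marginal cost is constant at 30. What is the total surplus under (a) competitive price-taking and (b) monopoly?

Competition: TS = 1922; Monopoly: TS = 1441.5

Perfect competition: P = MC = 30, so 92 − Q = 30 and Q = 62.
CS = ½·(92 − 30)·62 = 1922; PS = (30 − 30)·62 = 0; TS = 1922.
Monopoly sets MR = MC: 92 − 2Q = 30 ⇒ Q = 31, P = 92 − 31 = 61.
CS = ½·(92 − 61)·31 = 480.5; PS = (61 − 30)·31 = 961; TS = 1441.5.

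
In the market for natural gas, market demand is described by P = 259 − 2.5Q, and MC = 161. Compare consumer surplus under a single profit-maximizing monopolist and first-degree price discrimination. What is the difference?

The monopolist equates marginal revenue to marginal cost: 259 − 5Q = 161, so Q = 19.6. From demand, P = 210.
CS = ½·(259 − 210)·19.6 = 480.2.
A perfectly discriminating monopolist sells every unit with P(Q) ≥ MC(Q), so output equals the competitive quantity Q = 39.2. Each buyer pays their reservation price, so CS = 0 and the firm captures all surplus.
CS = 0.
Change in consumer surplus: 0 − 480.2 = −480.2.

Consumer surplus falls by 480.2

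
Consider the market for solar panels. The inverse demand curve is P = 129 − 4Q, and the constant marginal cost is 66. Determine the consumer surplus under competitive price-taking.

CS = 496.125

Competitive firms price at marginal cost: P = 66, giving Q = 15.75.
CS = ½·(129 − 66)·15.75 = 496.125.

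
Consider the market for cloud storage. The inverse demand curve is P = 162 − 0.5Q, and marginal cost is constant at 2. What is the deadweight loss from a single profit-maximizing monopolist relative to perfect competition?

DWL = 6400

Competitive firms price at marginal cost: P = 2, giving Q = 320.
A monopolist chooses Q where MR = MC. MR = 162 − Q; setting this equal to 2 gives Q = 160 and P = 82.
DWL is the triangle between Q = 160 and Q = 320: ½·(320 − 160)·(82 − 2) = 6400.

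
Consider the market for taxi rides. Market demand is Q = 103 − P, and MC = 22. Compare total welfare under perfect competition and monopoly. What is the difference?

Inverting demand: P = 103 − Q.
Competitive firms price at marginal cost: P = 22, giving Q = 81.
CS = ½·(103 − 22)·81 = 3280.5; PS = (22 − 22)·81 = 0; TS = 3280.5.
Monopoly sets MR = MC: 103 − 2Q = 22 ⇒ Q = 40.5, P = 103 − 40.5 = 62.5.
CS = ½·(103 − 62.5)·40.5 = 820.125; PS = (62.5 − 22)·40.5 = 1640.25; TS = 2460.375.
Change in total welfare: 2460.375 − 3280.5 = −820.125.

TS falls by 820.125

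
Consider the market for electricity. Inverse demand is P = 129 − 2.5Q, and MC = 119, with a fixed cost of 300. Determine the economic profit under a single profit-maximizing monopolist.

Profit = −290

A monopolist chooses Q where MR = MC. MR = 129 − 5Q; setting this equal to 119 gives Q = 2 and P = 124.
Profit = (124 − 119)·2 − 300 = −290.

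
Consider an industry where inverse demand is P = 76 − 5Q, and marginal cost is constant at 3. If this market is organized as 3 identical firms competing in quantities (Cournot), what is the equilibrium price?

In a 3-firm Cournot equilibrium, symmetry and the first-order condition give q = (76 − 3)/(20) = 3.65. So Q = 10.95 and P = 21.25.

P = 21.25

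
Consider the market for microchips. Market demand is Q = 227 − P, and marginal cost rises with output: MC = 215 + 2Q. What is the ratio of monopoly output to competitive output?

Inverting demand: P = 227 − Q.
Monopoly sets MR = MC: 227 − 2Q = 215 + 2Q ⇒ Q = 3, P = 227 − 3 = 224.
Competitive equilibrium sets price equal to marginal cost: 227 − Q = 215 + 2Q, so Q = 4 and P = 223.
Ratio Q_m/Q_c = 3/4 = 0.75.

Q_m/Q_c = 0.75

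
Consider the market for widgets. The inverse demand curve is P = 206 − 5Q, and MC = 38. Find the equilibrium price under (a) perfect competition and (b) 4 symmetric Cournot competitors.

Competition: P = 38; Cournot: P = 71.6

Perfect competition: P = MC = 38, so 206 − 5Q = 38 and Q = 33.6.
Cournot with 4 identical firms: the symmetric best-response condition is 206 − 25q = 38. Each firm produces q = 6.72, total output Q = 26.88, price P = 71.6.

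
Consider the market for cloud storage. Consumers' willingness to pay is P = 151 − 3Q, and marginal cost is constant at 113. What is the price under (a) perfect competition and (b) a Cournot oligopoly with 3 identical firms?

Competition: P = 113; Cournot: P = 122.5

Perfect competition: P = MC = 113, so 151 − 3Q = 113 and Q = 38/3.
Cournot with 3 identical firms: the symmetric best-response condition is 151 − 12q = 113. Each firm produces q = 19/6, total output Q = 9.5, price P = 122.5.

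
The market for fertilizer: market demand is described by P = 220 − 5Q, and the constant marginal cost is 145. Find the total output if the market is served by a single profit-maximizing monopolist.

Q = 7.5

Monopoly sets MR = MC: 220 − 10Q = 145 ⇒ Q = 7.5, P = 220 − 5·7.5 = 182.5.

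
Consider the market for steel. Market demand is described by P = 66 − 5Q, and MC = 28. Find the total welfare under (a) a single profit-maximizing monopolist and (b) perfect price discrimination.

Monopoly: TS = 108.3; Perfect PD: TS = 144.4

The monopolist equates marginal revenue to marginal cost: 66 − 10Q = 28, so Q = 3.8. From demand, P = 47.
CS = ½·(66 − 47)·3.8 = 36.1; PS = (47 − 28)·3.8 = 72.2; TS = 108.3.
With perfect price discrimination, output is the efficient level Q = 7.6 (where demand meets MC), but every buyer pays their willingness to pay: CS = 0 and PS = total surplus.
TS = 144.4 (equal to competitive TS).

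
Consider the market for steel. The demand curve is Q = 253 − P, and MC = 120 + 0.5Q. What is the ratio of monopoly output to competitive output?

Inverting demand: P = 253 − Q.
The monopolist equates marginal revenue to marginal cost: 253 − 2Q = 120 + 0.5Q, so Q = 53.2. From demand, P = 199.8.
Under competition P = MC: 253 − Q = 120 + 0.5Q ⇒ Q = 266/3, P = 493/3.
Ratio Q_m/Q_c = 53.2/(266/3) = 0.6.

Q_m/Q_c = 0.6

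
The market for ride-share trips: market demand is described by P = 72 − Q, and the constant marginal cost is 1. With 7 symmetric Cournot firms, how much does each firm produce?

q_i = 8.875

Cournot with 7 identical firms: the symmetric best-response condition is 72 − 8q = 1. Each firm produces q = 8.875, total output Q = 62.125, price P = 9.875.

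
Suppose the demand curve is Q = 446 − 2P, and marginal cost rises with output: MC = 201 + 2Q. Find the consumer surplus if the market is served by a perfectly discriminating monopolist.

Inverting demand: P = 223 − 0.5Q.
A perfectly discriminating monopolist sells every unit with P(Q) ≥ MC(Q), so output equals the competitive quantity Q = 8.8. Each buyer pays their reservation price, so CS = 0 and the firm captures all surplus.
CS = 0.

CS = 0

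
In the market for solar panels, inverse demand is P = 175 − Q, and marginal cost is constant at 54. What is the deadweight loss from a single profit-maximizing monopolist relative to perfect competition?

DWL = 1830.125

Under competition P = MC = 54, so Q = (175 − 54)/1 = 121.
The monopolist equates marginal revenue to marginal cost: 175 − 2Q = 54, so Q = 60.5. From demand, P = 114.5.
DWL is the triangle between Q = 60.5 and Q = 121: ½·(121 − 60.5)·(114.5 − 54) = 1830.125.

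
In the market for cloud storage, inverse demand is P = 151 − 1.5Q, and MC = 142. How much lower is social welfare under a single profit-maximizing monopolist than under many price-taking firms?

Social welfare falls by 6.75

Perfect competition: P = MC = 142, so 151 − 1.5Q = 142 and Q = 6.
CS = ½·(151 − 142)·6 = 27; PS = (142 − 142)·6 = 0; TS = 27.
A monopolist chooses Q where MR = MC. MR = 151 − 3Q; setting this equal to 142 gives Q = 3 and P = 146.5.
CS = ½·(151 − 146.5)·3 = 6.75; PS = (146.5 − 142)·3 = 13.5; TS = 20.25.
Change in social welfare: 20.25 − 27 = −6.75.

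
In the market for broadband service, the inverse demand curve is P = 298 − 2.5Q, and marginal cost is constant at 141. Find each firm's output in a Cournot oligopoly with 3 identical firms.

q_i = 15.7

With 3 symmetric Cournot firms, each firm's FOC gives 298 − 10q = 141, so q = 15.7, Q = 3·15.7 = 47.1, and P = 180.25.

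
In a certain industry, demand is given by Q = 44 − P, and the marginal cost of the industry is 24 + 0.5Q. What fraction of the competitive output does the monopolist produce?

Q_m/Q_c = 0.6

Inverting demand: P = 44 − Q.
Monopoly sets MR = MC: 44 − 2Q = 24 + 0.5Q ⇒ Q = 8, P = 44 − 8 = 36.
Under competition P = MC: 44 − Q = 24 + 0.5Q ⇒ Q = 40/3, P = 92/3.
Ratio Q_m/Q_c = 8/(40/3) = 0.6.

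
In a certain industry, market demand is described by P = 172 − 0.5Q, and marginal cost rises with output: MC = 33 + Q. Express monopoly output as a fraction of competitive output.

Monopoly sets MR = MC: 172 − Q = 33 + Q ⇒ Q = 69.5, P = 172 − 0.5·69.5 = 137.25.
Competitive equilibrium sets price equal to marginal cost: 172 − 0.5Q = 33 + Q, so Q = 278/3 and P = 377/3.
Ratio Q_m/Q_c = 69.5/(278/3) = 0.75.

Q_m/Q_c = 0.75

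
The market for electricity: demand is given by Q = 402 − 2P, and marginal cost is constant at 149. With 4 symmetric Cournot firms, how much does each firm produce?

q_i = 20.8

Inverting demand: P = 201 − 0.5Q.
With 4 symmetric Cournot firms, each firm's FOC gives 201 − 2.5q = 149, so q = 20.8, Q = 4·20.8 = 83.2, and P = 159.4.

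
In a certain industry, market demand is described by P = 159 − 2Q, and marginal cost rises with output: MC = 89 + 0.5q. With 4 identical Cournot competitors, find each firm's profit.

Cournot with 4 identical firms: the symmetric best-response condition is 159 − 10q = 89 + 0.5q. Each firm produces q = 20/3, total output Q = 80/3, price P = 317/3.
Each firm's profit = 317/3·20/3 − (89·20/3 + ½·0.5·(20/3)²) = 100.

π_i = 100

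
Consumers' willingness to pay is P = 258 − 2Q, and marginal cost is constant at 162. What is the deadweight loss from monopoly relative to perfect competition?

Perfect competition: P = MC = 162, so 258 − 2Q = 162 and Q = 48.
The monopolist equates marginal revenue to marginal cost: 258 − 4Q = 162, so Q = 24. From demand, P = 210.
DWL is the triangle between Q = 24 and Q = 48: ½·(48 − 24)·(210 − 162) = 576.

DWL = 576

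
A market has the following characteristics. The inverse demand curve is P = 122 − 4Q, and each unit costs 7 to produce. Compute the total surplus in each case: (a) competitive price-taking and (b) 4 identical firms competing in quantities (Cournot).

Competition: TS = 1653.125; Cournot: TS = 1587

Competitive firms price at marginal cost: P = 7, giving Q = 28.75.
CS = ½·(122 − 7)·28.75 = 1653.125; PS = (7 − 7)·28.75 = 0; TS = 1653.125.
Cournot with 4 identical firms: the symmetric best-response condition is 122 − 20q = 7. Each firm produces q = 5.75, total output Q = 23, price P = 30.
CS = ½·(122 − 30)·23 = 1058; PS = (30 − 7)·23 = 529; TS = 1587.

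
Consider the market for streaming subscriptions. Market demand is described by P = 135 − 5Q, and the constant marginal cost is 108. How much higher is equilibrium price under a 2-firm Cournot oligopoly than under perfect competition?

Equilibrium price rises by 9

Perfect competition: P = MC = 108, so 135 − 5Q = 108 and Q = 5.4.
With 2 symmetric Cournot firms, each firm's FOC gives 135 − 15q = 108, so q = 1.8, Q = 2·1.8 = 3.6, and P = 117.
Change in equilibrium price: 117 − 108 = 9.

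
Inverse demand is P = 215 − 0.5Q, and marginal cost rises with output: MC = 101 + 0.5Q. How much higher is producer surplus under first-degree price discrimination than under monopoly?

A monopolist chooses Q where MR = MC. MR = 215 − Q; setting this equal to 101 + 0.5Q gives Q = 76 and P = 177.
PS = P·Q − VC(Q) = 177·76 − (101·76 + ½·0.5·76²) = 4332.
Under first-degree price discrimination the firm charges each unit its demand price and produces up to where P = MC, i.e. Q = 114. Consumer surplus is zero; producer surplus equals total surplus.
PS = ½·(215 − 101)·114 = 6498.
Change in producer surplus: 6498 − 4332 = 2166.

Producer surplus rises by 2166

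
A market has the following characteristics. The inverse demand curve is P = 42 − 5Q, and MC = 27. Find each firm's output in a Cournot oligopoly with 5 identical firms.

q_i = 0.5

With 5 symmetric Cournot firms, each firm's FOC gives 42 − 30q = 27, so q = 0.5, Q = 5·0.5 = 2.5, and P = 29.5.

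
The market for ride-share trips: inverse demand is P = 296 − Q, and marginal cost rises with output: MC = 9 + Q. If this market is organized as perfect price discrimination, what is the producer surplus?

PS = 20592.25

Under first-degree price discrimination the firm charges each unit its demand price and produces up to where P = MC, i.e. Q = 143.5. Consumer surplus is zero; producer surplus equals total surplus.
PS = ½·(296 − 9)·143.5 = 20592.25.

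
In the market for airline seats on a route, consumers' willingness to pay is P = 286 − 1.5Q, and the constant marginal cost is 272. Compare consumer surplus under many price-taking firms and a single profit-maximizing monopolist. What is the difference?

CS falls by 49

Competitive firms price at marginal cost: P = 272, giving Q = 28/3.
CS = ½·(286 − 272)·28/3 = 196/3.
The monopolist equates marginal revenue to marginal cost: 286 − 3Q = 272, so Q = 14/3. From demand, P = 279.
CS = ½·(286 − 279)·14/3 = 49/3.
Change in consumer surplus: 49/3 − 196/3 = −49.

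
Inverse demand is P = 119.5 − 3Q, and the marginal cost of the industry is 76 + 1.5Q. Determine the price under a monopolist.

P = 102.1

A monopolist chooses Q where MR = MC. MR = 119.5 − 6Q; setting this equal to 76 + 1.5Q gives Q = 5.8 and P = 102.1.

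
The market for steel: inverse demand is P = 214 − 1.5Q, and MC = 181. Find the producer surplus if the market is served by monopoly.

A monopolist chooses Q where MR = MC. MR = 214 − 3Q; setting this equal to 181 gives Q = 11 and P = 197.5.
PS = (197.5 − 181)·11 = 181.5.

PS = 181.5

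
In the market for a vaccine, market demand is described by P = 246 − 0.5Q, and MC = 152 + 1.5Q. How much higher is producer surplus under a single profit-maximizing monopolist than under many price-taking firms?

Under competition P = MC: 246 − 0.5Q = 152 + 1.5Q ⇒ Q = 47, P = 222.5.
PS = P·Q − VC(Q) = 222.5·47 − (152·47 + ½·1.5·47²) = 1656.75.
Monopoly sets MR = MC: 246 − Q = 152 + 1.5Q ⇒ Q = 37.6, P = 246 − 0.5·37.6 = 227.2.
PS = P·Q − VC(Q) = 227.2·37.6 − (152·37.6 + ½·1.5·37.6²) = 1767.2.
Change in producer surplus: 1767.2 − 1656.75 = 110.45.

PS rises by 110.45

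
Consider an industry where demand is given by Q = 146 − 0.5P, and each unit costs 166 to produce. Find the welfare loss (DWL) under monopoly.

Inverting demand: P = 292 − 2Q.
Competitive firms price at marginal cost: P = 166, giving Q = 63.
A monopolist chooses Q where MR = MC. MR = 292 − 4Q; setting this equal to 166 gives Q = 31.5 and P = 229.
DWL is the triangle between Q = 31.5 and Q = 63: ½·(63 − 31.5)·(229 − 166) = 992.25.

DWL = 992.25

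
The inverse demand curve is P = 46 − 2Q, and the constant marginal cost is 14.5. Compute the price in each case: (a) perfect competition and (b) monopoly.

Under competition P = MC = 14.5, so Q = (46 − 14.5)/2 = 15.75.
A monopolist chooses Q where MR = MC. MR = 46 − 4Q; setting this equal to 14.5 gives Q = 7.875 and P = 30.25.

Competition: P = 14.5; Monopoly: P = 30.25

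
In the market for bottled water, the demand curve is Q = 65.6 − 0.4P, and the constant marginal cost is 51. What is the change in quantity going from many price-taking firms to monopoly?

Q falls by 22.6

Inverting demand: P = 164 − 2.5Q.
Competitive firms price at marginal cost: P = 51, giving Q = 45.2.
A monopolist chooses Q where MR = MC. MR = 164 − 5Q; setting this equal to 51 gives Q = 22.6 and P = 107.5.
Change in quantity: 22.6 − 45.2 = −22.6.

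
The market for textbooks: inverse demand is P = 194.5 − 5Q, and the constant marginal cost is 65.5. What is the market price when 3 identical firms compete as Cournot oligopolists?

With 3 symmetric Cournot firms, each firm's FOC gives 194.5 − 20q = 65.5, so q = 6.45, Q = 3·6.45 = 19.35, and P = 97.75.

P = 97.75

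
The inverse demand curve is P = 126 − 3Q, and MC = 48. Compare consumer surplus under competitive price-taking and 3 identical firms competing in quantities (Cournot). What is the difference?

Consumer surplus falls by 443.625

Perfect competition: P = MC = 48, so 126 − 3Q = 48 and Q = 26.
CS = ½·(126 − 48)·26 = 1014.
In a 3-firm Cournot equilibrium, symmetry and the first-order condition give q = (126 − 48)/(12) = 6.5. So Q = 19.5 and P = 67.5.
CS = ½·(126 − 67.5)·19.5 = 570.375.
Change in consumer surplus: 570.375 − 1014 = −443.625.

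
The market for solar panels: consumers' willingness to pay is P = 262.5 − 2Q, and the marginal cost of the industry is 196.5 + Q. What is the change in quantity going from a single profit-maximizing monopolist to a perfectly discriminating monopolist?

Q rises by 8.8

A monopolist chooses Q where MR = MC. MR = 262.5 − 4Q; setting this equal to 196.5 + Q gives Q = 13.2 and P = 236.1.
Under first-degree price discrimination the firm charges each unit its demand price and produces up to where P = MC, i.e. Q = 22. Consumer surplus is zero; producer surplus equals total surplus.
Change in quantity: 22 − 13.2 = 8.8.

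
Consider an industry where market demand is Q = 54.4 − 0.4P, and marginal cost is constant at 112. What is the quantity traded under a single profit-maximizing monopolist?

Q = 4.8

Inverting demand: P = 136 − 2.5Q.
Monopoly sets MR = MC: 136 − 5Q = 112 ⇒ Q = 4.8, P = 136 − 2.5·4.8 = 124.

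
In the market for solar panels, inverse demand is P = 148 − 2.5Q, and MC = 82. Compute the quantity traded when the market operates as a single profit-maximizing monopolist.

The monopolist equates marginal revenue to marginal cost: 148 − 5Q = 82, so Q = 13.2. From demand, P = 115.

Q = 13.2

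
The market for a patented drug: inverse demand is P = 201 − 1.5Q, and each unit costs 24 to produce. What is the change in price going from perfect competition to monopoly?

Perfect competition: P = MC = 24, so 201 − 1.5Q = 24 and Q = 118.
The monopolist equates marginal revenue to marginal cost: 201 − 3Q = 24, so Q = 59. From demand, P = 112.5.
Change in price: 112.5 − 24 = 88.5.

Price rises by 88.5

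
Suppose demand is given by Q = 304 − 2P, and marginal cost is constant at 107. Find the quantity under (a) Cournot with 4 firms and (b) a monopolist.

Inverting demand: P = 152 − 0.5Q.
With 4 symmetric Cournot firms, each firm's FOC gives 152 − 2.5q = 107, so q = 18, Q = 4·18 = 72, and P = 116.
A monopolist chooses Q where MR = MC. MR = 152 − Q; setting this equal to 107 gives Q = 45 and P = 129.5.

Cournot: Q = 72; Monopoly: Q = 45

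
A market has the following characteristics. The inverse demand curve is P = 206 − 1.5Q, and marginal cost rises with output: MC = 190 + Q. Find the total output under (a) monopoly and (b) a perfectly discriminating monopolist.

A monopolist chooses Q where MR = MC. MR = 206 − 3Q; setting this equal to 190 + Q gives Q = 4 and P = 200.
Under first-degree price discrimination the firm charges each unit its demand price and produces up to where P = MC, i.e. Q = 6.4. Consumer surplus is zero; producer surplus equals total surplus.

Monopoly: Q = 4; Perfect PD: Q = 6.4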